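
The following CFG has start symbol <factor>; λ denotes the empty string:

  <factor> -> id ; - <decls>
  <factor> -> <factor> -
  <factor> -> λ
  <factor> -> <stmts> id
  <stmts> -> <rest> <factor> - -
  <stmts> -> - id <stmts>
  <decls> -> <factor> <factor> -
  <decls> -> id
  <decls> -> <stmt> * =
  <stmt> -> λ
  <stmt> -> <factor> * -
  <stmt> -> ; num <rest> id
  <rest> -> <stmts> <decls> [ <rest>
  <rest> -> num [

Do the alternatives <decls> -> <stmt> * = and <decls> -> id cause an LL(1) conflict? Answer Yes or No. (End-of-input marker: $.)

Yes

FIRST(<stmt> * =) = { *, -, ;, id, num } and FIRST(id) = { id }.
Both contain id, so the two alternatives are not disjoint — LL(1) conflict.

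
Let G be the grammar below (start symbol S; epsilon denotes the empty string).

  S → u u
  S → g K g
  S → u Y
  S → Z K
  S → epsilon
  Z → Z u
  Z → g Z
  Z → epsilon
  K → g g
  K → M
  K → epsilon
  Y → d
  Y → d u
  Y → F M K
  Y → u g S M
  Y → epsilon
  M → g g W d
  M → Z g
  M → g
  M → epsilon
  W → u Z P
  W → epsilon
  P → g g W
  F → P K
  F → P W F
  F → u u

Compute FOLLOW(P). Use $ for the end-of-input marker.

In W → u Z P: P is at the end, add FOLLOW(W) = { $, d, g, u }.
In F → P K: add FIRST(K)\{epsilon} = { g, u }.
  Since K is nullable, also add FOLLOW(F) = { $, g, u }.
In F → P W F: add FIRST(W F) = { g, u }.
Union: FOLLOW(P) = { $, d, g, u }.

{ $, d, g, u }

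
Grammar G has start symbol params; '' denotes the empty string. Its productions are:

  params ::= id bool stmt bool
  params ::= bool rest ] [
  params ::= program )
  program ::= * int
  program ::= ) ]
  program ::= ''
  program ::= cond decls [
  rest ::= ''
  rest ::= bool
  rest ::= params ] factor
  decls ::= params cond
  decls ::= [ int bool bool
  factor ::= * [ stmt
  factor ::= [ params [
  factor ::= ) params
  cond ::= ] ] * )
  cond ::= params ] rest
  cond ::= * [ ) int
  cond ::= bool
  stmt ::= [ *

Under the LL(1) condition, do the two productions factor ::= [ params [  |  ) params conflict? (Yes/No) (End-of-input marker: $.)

No

FIRST([ params [) = { [ } and FIRST() params) = { ) }.
The FIRST sets are disjoint and neither alternative is nullable — no conflict.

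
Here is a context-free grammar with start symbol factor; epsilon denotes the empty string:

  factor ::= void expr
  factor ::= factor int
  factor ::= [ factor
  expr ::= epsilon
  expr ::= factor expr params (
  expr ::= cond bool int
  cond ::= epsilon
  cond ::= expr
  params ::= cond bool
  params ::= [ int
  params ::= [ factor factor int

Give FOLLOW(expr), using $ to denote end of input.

In factor ::= void expr: expr is at the end, add FOLLOW(factor) = { $, [, bool, int, void }.
In expr ::= factor expr params (: add FIRST(params () = { [, bool, void }.
In cond ::= expr: expr is at the end, add FOLLOW(cond) = { bool }.
Union: FOLLOW(expr) = { $, [, bool, int, void }.

{ $, [, bool, int, void }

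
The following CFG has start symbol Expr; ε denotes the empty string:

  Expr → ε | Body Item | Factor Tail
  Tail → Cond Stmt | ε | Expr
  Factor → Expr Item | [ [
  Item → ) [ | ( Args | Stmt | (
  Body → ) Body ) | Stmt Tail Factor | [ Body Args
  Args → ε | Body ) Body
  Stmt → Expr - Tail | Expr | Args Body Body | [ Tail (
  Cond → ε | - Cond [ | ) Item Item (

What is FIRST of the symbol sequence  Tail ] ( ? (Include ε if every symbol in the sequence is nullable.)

{ (, ), -, [, ] }

Add FIRST(Tail)\{ε} = { (, ), -, [ }; Tail is nullable, continue.
] is a terminal; add {]} and stop.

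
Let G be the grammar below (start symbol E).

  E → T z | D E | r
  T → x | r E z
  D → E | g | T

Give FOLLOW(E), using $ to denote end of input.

E is the start symbol, so $ ∈ FOLLOW(E).
In E → D E: E is at the end, add FOLLOW(E) = { $, g, r, x, z }.
In T → r E z: add FIRST(z) = { z }.
In D → E: E is at the end, add FOLLOW(D) = { g, r, x }.
Union: FOLLOW(E) = { $, g, r, x, z }.

{ $, g, r, x, z }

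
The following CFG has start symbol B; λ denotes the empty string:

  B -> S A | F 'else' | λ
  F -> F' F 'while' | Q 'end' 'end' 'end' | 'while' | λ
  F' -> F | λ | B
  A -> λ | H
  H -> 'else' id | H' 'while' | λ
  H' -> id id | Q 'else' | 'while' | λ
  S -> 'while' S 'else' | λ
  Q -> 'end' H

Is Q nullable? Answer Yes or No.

No

Nullable nonterminals: A, B, F, F', H, H', S.
No production of Q has an RHS whose symbols are all nullable, so Q is not nullable.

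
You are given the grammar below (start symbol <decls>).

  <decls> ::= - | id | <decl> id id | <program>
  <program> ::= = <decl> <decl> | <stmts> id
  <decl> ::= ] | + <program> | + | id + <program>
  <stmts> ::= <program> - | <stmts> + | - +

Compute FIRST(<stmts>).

From <stmts> ::= <program> -: add FIRST(<program>) = { -, = }.
From <stmts> ::= <stmts> +: add FIRST(<stmts>) = { -, = }.
<stmts> ::= - + contributes {-}.
Union: FIRST(<stmts>) = { -, = }.

{ -, = }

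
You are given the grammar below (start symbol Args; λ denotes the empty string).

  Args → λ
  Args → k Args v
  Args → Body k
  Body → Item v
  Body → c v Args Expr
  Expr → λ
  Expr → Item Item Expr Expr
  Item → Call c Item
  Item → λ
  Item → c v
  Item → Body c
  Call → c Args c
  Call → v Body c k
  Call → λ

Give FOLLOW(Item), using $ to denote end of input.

{ c, k, v }

In Body → Item v: add FIRST(v) = { v }.
In Expr → Item Item Expr Expr: add FIRST(Item Expr Expr)\{λ} = { c, v }.
  Since Item Expr Expr is nullable, also add FOLLOW(Expr) = { c, k, v }.
In Expr → Item Item Expr Expr: add FIRST(Expr Expr)\{λ} = { c, v }.
  Since Expr Expr is nullable, also add FOLLOW(Expr) = { c, k, v }.
In Item → Call c Item: Item is at the end, add FOLLOW(Item) = { c, k, v }.
Union: FOLLOW(Item) = { c, k, v }.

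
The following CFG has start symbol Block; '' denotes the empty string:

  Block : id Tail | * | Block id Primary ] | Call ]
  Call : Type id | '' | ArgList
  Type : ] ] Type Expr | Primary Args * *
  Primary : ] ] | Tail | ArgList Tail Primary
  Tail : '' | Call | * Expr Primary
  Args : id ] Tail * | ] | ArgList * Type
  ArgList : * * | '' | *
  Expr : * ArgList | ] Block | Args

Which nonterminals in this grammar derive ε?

{ ArgList, Call, Primary, Tail }

Directly nullable (have an ''-production): Call, Tail, ArgList.
Primary : Tail with every symbol nullable, so Primary is nullable.
No other nonterminal has a production whose RHS symbols are all nullable.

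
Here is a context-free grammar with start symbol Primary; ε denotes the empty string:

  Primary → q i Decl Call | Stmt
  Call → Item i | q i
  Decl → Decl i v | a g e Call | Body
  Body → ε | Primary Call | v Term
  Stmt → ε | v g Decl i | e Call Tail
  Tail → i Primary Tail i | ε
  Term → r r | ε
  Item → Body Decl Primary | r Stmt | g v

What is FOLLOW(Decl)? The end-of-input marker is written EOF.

{ a, e, g, i, q, r, v }

In Primary → q i Decl Call: add FIRST(Call) = { a, e, g, i, q, r, v }.
In Decl → Decl i v: add FIRST(i v) = { i }.
In Stmt → v g Decl i: add FIRST(i) = { i }.
In Item → Body Decl Primary: add FIRST(Primary)\{ε} = { e, q, v }.
  Since Primary is nullable, also add FOLLOW(Item) = { i }.
Union: FOLLOW(Decl) = { a, e, g, i, q, r, v }.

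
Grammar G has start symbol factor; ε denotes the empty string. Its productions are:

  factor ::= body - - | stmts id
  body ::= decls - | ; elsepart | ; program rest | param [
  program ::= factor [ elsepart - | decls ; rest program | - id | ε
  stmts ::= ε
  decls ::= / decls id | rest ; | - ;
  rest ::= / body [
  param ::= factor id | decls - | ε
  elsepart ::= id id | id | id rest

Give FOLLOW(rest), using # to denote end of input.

In body ::= ; program rest: rest is at the end, add FOLLOW(body) = { -, [ }.
In program ::= decls ; rest program: add FIRST(program)\{ε} = { -, /, ;, [, id }.
  Since program is nullable, also add FOLLOW(program) = { / }.
In decls ::= rest ;: add FIRST(;) = { ; }.
In elsepart ::= id rest: rest is at the end, add FOLLOW(elsepart) = { -, [ }.
Union: FOLLOW(rest) = { -, /, ;, [, id }.

{ -, /, ;, [, id }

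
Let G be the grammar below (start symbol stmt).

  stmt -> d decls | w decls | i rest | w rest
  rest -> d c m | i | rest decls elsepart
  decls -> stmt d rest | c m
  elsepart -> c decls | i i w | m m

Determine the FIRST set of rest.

rest -> d c m contributes {d}.
rest -> i contributes {i}.
From rest -> rest decls elsepart: add FIRST(rest) = { d, i }.
Union: FIRST(rest) = { d, i }.

{ d, i }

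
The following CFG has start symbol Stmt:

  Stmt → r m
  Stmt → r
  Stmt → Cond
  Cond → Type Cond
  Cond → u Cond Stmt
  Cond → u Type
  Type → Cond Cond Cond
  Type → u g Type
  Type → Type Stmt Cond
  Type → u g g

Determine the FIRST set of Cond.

From Cond → Type Cond: add FIRST(Type) = { u }.
Cond → u Cond Stmt contributes {u}.
Cond → u Type contributes {u}.
Union: FIRST(Cond) = { u }.

{ u }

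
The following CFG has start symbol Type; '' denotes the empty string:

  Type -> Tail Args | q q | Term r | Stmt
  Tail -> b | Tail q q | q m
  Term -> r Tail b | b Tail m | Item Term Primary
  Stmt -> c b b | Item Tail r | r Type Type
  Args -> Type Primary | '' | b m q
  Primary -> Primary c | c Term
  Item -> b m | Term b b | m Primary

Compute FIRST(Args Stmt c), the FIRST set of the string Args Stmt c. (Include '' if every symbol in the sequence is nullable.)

Add FIRST(Args)\{''} = { b, c, m, q, r }; Args is nullable, continue.
Add FIRST(Stmt) = { b, c, m, r }; Stmt is not nullable, stop.

{ b, c, m, q, r }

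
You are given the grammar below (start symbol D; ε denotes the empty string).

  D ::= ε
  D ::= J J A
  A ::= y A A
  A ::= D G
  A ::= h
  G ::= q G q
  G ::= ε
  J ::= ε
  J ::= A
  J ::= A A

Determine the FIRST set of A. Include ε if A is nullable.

{ h, q, y, ε }

A ::= y A A contributes {y}.
From A ::= D G: D, G nullable, take FIRST(D) ∪ FIRST(G) = { h, q, y }; also ε since the whole RHS is nullable.
A ::= h contributes {h}.
Union: FIRST(A) = { h, q, y, ε }.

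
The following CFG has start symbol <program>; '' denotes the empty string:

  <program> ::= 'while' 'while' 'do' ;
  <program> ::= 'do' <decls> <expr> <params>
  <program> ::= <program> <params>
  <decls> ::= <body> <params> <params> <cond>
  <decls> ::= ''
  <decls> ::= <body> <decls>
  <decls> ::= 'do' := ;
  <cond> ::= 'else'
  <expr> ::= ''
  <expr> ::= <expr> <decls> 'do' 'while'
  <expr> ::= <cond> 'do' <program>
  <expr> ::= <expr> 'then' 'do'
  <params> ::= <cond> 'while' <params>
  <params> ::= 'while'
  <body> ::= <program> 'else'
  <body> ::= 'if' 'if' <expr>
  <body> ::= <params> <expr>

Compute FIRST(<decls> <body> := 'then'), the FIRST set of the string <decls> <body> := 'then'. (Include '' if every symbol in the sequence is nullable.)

{ 'do', 'else', 'if', 'while' }

Add FIRST(<decls>)\{''} = { 'do', 'else', 'if', 'while' }; <decls> is nullable, continue.
Add FIRST(<body>) = { 'do', 'else', 'if', 'while' }; <body> is not nullable, stop.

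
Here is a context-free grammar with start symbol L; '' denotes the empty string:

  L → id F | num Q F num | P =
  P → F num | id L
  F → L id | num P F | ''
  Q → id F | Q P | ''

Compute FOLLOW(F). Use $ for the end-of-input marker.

{ $, =, id, num }

In L → id F: F is at the end, add FOLLOW(L) = { $, =, id, num }.
In L → num Q F num: add FIRST(num) = { num }.
In P → F num: add FIRST(num) = { num }.
In F → num P F: F is at the end, add FOLLOW(F) = { $, =, id, num }.
In Q → id F: F is at the end, add FOLLOW(Q) = { id, num }.
Union: FOLLOW(F) = { $, =, id, num }.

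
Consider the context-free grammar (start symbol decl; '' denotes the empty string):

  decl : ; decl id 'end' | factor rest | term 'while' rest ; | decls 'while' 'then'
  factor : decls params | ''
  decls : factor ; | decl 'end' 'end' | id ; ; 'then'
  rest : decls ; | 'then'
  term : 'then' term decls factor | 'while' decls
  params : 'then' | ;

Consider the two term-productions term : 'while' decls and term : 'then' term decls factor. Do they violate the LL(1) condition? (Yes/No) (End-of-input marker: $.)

No

FIRST('while' decls) = { 'while' } and FIRST('then' term decls factor) = { 'then' }.
The FIRST sets are disjoint and neither alternative is nullable — no conflict.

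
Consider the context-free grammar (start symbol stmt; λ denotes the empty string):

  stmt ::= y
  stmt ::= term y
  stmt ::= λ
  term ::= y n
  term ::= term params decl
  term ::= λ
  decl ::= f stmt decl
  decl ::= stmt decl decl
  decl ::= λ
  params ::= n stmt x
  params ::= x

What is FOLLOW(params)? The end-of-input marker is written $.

In term ::= term params decl: add FIRST(decl)\{λ} = { f, n, x, y }.
  Since decl is nullable, also add FOLLOW(term) = { n, x, y }.
Union: FOLLOW(params) = { f, n, x, y }.

{ f, n, x, y }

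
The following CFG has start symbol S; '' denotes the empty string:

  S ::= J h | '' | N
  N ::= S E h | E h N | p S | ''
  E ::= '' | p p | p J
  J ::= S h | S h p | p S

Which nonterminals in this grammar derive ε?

{ E, N, S }

Directly nullable (have an ''-production): S, N, E.
No other nonterminal has a production whose RHS symbols are all nullable.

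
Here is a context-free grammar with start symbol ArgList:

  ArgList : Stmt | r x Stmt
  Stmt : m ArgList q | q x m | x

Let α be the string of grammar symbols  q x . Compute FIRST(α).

{ q }

q is a terminal; add {q} and stop.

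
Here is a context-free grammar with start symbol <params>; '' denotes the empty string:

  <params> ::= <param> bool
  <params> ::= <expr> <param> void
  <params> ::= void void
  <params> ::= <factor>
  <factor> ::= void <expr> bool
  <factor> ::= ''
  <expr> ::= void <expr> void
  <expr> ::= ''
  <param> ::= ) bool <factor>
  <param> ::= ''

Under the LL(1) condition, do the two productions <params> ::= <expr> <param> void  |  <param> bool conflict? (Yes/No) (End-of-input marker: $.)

FIRST(<expr> <param> void) = { ), void } and FIRST(<param> bool) = { ), bool }.
Both contain ), so the two alternatives are not disjoint — LL(1) conflict.

Yes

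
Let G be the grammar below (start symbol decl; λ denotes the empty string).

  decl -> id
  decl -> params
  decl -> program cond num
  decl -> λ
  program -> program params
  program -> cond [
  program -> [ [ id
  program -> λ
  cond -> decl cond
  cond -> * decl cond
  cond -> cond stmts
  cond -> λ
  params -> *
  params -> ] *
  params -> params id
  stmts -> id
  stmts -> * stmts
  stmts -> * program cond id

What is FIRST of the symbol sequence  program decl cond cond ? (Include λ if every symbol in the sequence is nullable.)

{ *, [, ], id, num, λ }

Add FIRST(program)\{λ} = { *, [, ], id, num }; program is nullable, continue.
Add FIRST(decl)\{λ} = { *, [, ], id, num }; decl is nullable, continue.
Add FIRST(cond)\{λ} = { *, [, ], id, num }; cond is nullable, continue.
Add FIRST(cond)\{λ} = { *, [, ], id, num }; cond is nullable, continue.
Every symbol is nullable, so include λ.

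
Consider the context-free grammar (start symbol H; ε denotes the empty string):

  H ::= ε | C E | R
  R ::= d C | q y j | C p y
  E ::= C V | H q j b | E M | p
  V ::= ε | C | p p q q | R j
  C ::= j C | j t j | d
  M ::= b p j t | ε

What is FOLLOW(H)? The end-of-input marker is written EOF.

H is the start symbol, so EOF ∈ FOLLOW(H).
In E ::= H q j b: add FIRST(q j b) = { q }.
Union: FOLLOW(H) = { EOF, q }.

{ EOF, q }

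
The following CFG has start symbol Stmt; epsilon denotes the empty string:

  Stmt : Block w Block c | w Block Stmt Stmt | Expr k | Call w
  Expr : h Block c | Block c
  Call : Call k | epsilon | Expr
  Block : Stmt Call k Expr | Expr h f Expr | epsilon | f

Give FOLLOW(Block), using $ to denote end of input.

{ c, f, h, k, w }

In Stmt : Block w Block c: add FIRST(w Block c) = { w }.
In Stmt : Block w Block c: add FIRST(c) = { c }.
In Stmt : w Block Stmt Stmt: add FIRST(Stmt Stmt) = { c, f, h, k, w }.
In Expr : h Block c: add FIRST(c) = { c }.
In Expr : Block c: add FIRST(c) = { c }.
Union: FOLLOW(Block) = { c, f, h, k, w }.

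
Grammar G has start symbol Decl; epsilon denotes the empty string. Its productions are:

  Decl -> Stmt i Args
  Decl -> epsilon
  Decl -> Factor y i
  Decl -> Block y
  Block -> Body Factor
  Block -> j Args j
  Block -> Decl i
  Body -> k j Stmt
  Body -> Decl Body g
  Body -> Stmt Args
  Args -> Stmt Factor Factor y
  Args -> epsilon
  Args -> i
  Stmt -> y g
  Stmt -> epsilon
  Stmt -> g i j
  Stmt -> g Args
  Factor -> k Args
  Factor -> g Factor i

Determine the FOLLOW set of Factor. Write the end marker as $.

In Decl -> Factor y i: add FIRST(y i) = { y }.
In Block -> Body Factor: Factor is at the end, add FOLLOW(Block) = { y }.
In Args -> Stmt Factor Factor y: add FIRST(Factor y) = { g, k }.
In Args -> Stmt Factor Factor y: add FIRST(y) = { y }.
In Factor -> g Factor i: add FIRST(i) = { i }.
Union: FOLLOW(Factor) = { g, i, k, y }.

{ g, i, k, y }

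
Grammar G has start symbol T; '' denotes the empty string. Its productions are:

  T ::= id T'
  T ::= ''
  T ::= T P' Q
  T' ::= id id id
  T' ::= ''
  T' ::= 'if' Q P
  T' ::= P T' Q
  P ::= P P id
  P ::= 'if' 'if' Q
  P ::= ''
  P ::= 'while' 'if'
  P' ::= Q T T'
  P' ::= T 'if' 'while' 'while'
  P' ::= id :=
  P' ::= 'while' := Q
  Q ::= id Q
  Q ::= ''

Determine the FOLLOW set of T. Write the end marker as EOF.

T is the start symbol, so EOF ∈ FOLLOW(T).
In T ::= T P' Q: add FIRST(P' Q)\{''} = { 'if', 'while', id }.
  Since P' Q is nullable, also add FOLLOW(T) = { EOF, 'if', 'while', id }.
In P' ::= Q T T': add FIRST(T')\{''} = { 'if', 'while', id }.
  Since T' is nullable, also add FOLLOW(P') = { EOF, 'if', 'while', id }.
In P' ::= T 'if' 'while' 'while': add FIRST('if' 'while' 'while') = { 'if' }.
Union: FOLLOW(T) = { EOF, 'if', 'while', id }.

{ EOF, 'if', 'while', id }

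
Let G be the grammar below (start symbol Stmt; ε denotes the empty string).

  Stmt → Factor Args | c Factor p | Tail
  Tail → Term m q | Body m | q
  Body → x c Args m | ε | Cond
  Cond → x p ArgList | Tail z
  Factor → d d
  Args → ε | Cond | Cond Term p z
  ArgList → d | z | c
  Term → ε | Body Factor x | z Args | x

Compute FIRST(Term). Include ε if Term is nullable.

{ d, m, q, x, z, ε }

Term → ε contributes ε.
From Term → Body Factor x: Body nullable, take FIRST(Body) ∪ FIRST(Factor) = { d, m, q, x, z }.
Term → z Args contributes {z}.
Term → x contributes {x}.
Union: FIRST(Term) = { d, m, q, x, z, ε }.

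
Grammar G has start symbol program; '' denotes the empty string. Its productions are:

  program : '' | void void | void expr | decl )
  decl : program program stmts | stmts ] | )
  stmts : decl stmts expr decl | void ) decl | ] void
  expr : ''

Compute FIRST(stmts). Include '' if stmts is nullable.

From stmts : decl stmts expr decl: add FIRST(decl) = { ), ], void }.
stmts : void ) decl contributes {void}.
stmts : ] void contributes {]}.
Union: FIRST(stmts) = { ), ], void }.

{ ), ], void }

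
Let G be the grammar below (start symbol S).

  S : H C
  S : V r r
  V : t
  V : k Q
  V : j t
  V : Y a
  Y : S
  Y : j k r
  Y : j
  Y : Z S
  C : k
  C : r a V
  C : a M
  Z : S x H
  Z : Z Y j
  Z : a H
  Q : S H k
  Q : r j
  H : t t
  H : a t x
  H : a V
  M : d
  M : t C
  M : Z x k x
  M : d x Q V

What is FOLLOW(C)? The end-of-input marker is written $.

In S : H C: C is at the end, add FOLLOW(S) = { $, a, j, t, x }.
In M : t C: C is at the end, add FOLLOW(M) = { $, a, j, t, x }.
Union: FOLLOW(C) = { $, a, j, t, x }.

{ $, a, j, t, x }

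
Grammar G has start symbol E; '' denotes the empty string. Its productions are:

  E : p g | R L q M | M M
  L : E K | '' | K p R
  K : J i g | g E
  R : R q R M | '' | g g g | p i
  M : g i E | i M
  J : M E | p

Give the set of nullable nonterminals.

Directly nullable (have an ''-production): L, R.
No other nonterminal has a production whose RHS symbols are all nullable.

{ L, R }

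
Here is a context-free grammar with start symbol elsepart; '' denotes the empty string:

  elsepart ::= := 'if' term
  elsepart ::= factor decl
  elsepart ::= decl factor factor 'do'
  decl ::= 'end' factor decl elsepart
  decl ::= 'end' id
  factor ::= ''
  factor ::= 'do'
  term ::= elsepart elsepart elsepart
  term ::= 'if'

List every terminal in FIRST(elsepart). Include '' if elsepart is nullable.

elsepart ::= := 'if' term contributes {:=}.
From elsepart ::= factor decl: factor nullable, take FIRST(factor) ∪ FIRST(decl) = { 'do', 'end' }.
From elsepart ::= decl factor factor 'do': add FIRST(decl) = { 'end' }.
Union: FIRST(elsepart) = { 'do', 'end', := }.

{ 'do', 'end', := }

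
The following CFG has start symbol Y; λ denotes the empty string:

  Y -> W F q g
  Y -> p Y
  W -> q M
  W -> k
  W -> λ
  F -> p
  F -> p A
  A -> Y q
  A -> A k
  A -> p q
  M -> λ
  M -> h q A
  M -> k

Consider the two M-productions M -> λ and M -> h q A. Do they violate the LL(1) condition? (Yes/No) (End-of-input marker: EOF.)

No

FIRST(λ) = { λ } and FIRST(h q A) = { h }.
The first is nullable but FOLLOW(M) = { p } is disjoint from FIRST of the second.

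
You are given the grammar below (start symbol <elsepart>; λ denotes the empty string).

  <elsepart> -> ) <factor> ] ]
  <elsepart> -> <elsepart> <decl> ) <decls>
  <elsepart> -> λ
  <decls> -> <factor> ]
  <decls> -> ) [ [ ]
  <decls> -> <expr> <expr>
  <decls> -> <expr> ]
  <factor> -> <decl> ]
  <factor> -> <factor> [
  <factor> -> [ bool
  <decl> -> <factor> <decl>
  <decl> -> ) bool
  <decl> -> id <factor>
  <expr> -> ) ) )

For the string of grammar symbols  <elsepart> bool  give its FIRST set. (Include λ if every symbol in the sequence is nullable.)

{ ), [, bool, id }

Add FIRST(<elsepart>)\{λ} = { ), [, id }; <elsepart> is nullable, continue.
bool is a terminal; add {bool} and stop.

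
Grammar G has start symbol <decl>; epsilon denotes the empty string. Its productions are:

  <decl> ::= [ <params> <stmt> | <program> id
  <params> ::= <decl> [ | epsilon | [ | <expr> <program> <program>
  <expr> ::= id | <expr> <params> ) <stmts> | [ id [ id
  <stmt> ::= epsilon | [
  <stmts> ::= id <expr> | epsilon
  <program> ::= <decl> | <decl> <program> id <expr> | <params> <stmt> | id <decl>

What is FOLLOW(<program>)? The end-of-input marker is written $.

{ $, ), [, id }

In <decl> ::= <program> id: add FIRST(id) = { id }.
In <params> ::= <expr> <program> <program>: add FIRST(<program>)\{epsilon} = { [, id }.
  Since <program> is nullable, also add FOLLOW(<params>) = { $, ), [, id }.
In <params> ::= <expr> <program> <program>: <program> is at the end, add FOLLOW(<params>) = { $, ), [, id }.
In <program> ::= <decl> <program> id <expr>: add FIRST(id <expr>) = { id }.
Union: FOLLOW(<program>) = { $, ), [, id }.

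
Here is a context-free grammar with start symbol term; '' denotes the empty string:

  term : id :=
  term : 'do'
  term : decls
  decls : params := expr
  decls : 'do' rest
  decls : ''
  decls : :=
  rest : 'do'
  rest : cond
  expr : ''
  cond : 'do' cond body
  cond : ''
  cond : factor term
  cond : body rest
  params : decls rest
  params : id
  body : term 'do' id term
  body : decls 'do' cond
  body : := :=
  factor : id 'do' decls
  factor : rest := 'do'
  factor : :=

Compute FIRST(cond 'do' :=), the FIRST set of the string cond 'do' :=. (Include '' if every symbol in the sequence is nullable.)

Add FIRST(cond)\{''} = { 'do', :=, id }; cond is nullable, continue.
'do' is a terminal; add {'do'} and stop.

{ 'do', :=, id }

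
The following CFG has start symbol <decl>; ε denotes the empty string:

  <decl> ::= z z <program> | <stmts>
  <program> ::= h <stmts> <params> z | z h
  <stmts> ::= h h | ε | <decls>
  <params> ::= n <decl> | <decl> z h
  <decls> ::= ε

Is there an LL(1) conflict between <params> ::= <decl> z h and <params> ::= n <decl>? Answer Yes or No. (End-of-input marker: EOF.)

No

FIRST(<decl> z h) = { h, z } and FIRST(n <decl>) = { n }.
The FIRST sets are disjoint and neither alternative is nullable — no conflict.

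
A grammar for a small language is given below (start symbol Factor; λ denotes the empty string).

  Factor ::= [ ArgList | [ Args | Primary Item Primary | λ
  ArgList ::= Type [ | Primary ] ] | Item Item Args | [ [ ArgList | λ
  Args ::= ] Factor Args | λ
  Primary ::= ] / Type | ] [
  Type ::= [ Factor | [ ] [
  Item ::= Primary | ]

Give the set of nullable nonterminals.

{ ArgList, Args, Factor }

Directly nullable (have an λ-production): Factor, ArgList, Args.
No other nonterminal has a production whose RHS symbols are all nullable.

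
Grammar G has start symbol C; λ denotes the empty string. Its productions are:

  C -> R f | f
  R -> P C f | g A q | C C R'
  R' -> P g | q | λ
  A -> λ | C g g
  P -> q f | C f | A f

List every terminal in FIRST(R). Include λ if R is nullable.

From R -> P C f: add FIRST(P) = { f, g, q }.
R -> g A q contributes {g}.
From R -> C C R': add FIRST(C) = { f, g, q }.
Union: FIRST(R) = { f, g, q }.

{ f, g, q }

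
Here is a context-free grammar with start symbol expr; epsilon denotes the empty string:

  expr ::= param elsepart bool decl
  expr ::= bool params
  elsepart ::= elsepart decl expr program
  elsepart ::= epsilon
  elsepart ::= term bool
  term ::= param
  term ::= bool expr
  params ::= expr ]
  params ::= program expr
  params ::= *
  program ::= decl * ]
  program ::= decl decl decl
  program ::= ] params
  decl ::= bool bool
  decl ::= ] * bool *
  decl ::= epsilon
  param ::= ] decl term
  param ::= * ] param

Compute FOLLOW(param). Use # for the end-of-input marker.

In expr ::= param elsepart bool decl: add FIRST(elsepart bool decl) = { *, ], bool }.
In term ::= param: param is at the end, add FOLLOW(term) = { *, ], bool }.
In param ::= * ] param: param is at the end, add FOLLOW(param) = { *, ], bool }.
Union: FOLLOW(param) = { *, ], bool }.

{ *, ], bool }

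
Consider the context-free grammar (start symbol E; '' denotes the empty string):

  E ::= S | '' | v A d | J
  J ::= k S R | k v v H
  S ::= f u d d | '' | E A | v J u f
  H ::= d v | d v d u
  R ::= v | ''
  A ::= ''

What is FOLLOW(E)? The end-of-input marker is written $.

{ $, u, v }

E is the start symbol, so $ ∈ FOLLOW(E).
In S ::= E A: add FIRST(A)\{''} = {  }.
  Since A is nullable, also add FOLLOW(S) = { $, u, v }.
Union: FOLLOW(E) = { $, u, v }.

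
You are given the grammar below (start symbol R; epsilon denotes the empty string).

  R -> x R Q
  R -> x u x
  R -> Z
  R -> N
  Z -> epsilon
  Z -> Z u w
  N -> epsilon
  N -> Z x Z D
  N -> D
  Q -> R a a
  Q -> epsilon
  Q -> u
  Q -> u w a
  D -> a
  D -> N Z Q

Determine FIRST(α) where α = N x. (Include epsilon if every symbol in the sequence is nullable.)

{ a, u, x }

Add FIRST(N)\{epsilon} = { a, u, x }; N is nullable, continue.
x is a terminal; add {x} and stop.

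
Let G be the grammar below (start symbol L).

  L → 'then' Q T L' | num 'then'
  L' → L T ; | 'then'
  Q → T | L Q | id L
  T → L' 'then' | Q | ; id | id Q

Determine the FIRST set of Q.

From Q → T: add FIRST(T) = { 'then', ;, id, num }.
From Q → L Q: add FIRST(L) = { 'then', num }.
Q → id L contributes {id}.
Union: FIRST(Q) = { 'then', ;, id, num }.

{ 'then', ;, id, num }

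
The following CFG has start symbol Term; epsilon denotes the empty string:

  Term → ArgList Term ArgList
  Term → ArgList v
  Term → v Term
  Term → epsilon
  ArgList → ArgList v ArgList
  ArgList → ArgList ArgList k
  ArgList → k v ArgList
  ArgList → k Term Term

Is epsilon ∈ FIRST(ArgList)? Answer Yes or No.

Nullable nonterminals: Term.
No production of ArgList has an RHS whose symbols are all nullable, so ArgList is not nullable.

No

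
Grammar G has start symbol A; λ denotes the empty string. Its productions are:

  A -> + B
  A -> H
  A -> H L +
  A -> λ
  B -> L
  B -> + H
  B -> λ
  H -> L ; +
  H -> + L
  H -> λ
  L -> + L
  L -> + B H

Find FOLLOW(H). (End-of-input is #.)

{ #, +, ; }

In A -> H: H is at the end, add FOLLOW(A) = { # }.
In A -> H L +: add FIRST(L +) = { + }.
In B -> + H: H is at the end, add FOLLOW(B) = { #, +, ; }.
In L -> + B H: H is at the end, add FOLLOW(L) = { #, +, ; }.
Union: FOLLOW(H) = { #, +, ; }.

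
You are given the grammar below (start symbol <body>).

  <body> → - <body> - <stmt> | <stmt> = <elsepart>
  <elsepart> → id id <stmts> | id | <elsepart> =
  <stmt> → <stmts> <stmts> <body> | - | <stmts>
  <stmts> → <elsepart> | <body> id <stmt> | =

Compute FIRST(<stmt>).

{ -, =, id }

From <stmt> → <stmts> <stmts> <body>: add FIRST(<stmts>) = { -, =, id }.
<stmt> → - contributes {-}.
From <stmt> → <stmts>: add FIRST(<stmts>) = { -, =, id }.
Union: FIRST(<stmt>) = { -, =, id }.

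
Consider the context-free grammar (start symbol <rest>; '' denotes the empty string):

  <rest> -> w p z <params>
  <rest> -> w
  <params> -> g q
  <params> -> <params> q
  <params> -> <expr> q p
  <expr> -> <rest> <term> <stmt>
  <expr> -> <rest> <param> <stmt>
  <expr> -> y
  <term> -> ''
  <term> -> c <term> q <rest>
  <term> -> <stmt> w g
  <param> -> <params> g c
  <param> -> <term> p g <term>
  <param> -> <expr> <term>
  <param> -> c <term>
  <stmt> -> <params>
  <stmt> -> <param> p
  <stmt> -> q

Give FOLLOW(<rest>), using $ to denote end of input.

<rest> is the start symbol, so $ ∈ FOLLOW(<rest>).
In <expr> -> <rest> <term> <stmt>: add FIRST(<term> <stmt>) = { c, g, p, q, w, y }.
In <expr> -> <rest> <param> <stmt>: add FIRST(<param> <stmt>) = { c, g, p, q, w, y }.
In <term> -> c <term> q <rest>: <rest> is at the end, add FOLLOW(<term>) = { c, g, p, q, w, y }.
Union: FOLLOW(<rest>) = { $, c, g, p, q, w, y }.

{ $, c, g, p, q, w, y }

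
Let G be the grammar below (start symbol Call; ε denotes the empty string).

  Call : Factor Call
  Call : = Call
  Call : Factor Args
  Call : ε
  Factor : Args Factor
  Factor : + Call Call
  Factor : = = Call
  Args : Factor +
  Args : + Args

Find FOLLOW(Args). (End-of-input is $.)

In Call : Factor Args: Args is at the end, add FOLLOW(Call) = { $, +, = }.
In Factor : Args Factor: add FIRST(Factor) = { +, = }.
In Args : + Args: Args is at the end, add FOLLOW(Args) = { $, +, = }.
Union: FOLLOW(Args) = { $, +, = }.

{ $, +, = }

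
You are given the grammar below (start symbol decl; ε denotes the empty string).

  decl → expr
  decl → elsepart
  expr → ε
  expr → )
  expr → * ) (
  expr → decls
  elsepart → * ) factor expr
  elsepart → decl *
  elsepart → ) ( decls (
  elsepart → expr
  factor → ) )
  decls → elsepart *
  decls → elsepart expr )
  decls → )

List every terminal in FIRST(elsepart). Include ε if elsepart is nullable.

{ ), *, ε }

elsepart → * ) factor expr contributes {*}.
From elsepart → decl *: decl nullable, take FIRST(decl) ∪ {*} = { ), * }.
elsepart → ) ( decls ( contributes {)}.
From elsepart → expr: add FIRST(expr) = { ), *, ε } (including ε since expr is nullable).
Union: FIRST(elsepart) = { ), *, ε }.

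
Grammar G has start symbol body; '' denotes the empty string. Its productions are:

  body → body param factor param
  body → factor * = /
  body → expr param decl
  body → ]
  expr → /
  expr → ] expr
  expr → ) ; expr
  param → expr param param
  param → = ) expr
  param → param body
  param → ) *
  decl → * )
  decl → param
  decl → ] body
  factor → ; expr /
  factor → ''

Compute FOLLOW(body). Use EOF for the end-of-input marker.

{ EOF, ), *, /, ;, =, ] }

body is the start symbol, so EOF ∈ FOLLOW(body).
In body → body param factor param: add FIRST(param factor param) = { ), /, =, ] }.
In param → param body: body is at the end, add FOLLOW(param) = { EOF, ), *, /, ;, =, ] }.
In decl → ] body: body is at the end, add FOLLOW(decl) = { EOF, ), *, /, ;, =, ] }.
Union: FOLLOW(body) = { EOF, ), *, /, ;, =, ] }.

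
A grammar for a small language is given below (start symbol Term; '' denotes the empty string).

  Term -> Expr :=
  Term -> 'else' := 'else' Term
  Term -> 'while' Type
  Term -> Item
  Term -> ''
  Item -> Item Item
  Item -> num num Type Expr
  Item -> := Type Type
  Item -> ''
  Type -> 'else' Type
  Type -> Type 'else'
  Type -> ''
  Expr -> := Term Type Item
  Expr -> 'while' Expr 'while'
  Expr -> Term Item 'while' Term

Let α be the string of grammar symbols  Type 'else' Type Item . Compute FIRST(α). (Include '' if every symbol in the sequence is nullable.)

Add FIRST(Type)\{''} = { 'else' }; Type is nullable, continue.
'else' is a terminal; add {'else'} and stop.

{ 'else' }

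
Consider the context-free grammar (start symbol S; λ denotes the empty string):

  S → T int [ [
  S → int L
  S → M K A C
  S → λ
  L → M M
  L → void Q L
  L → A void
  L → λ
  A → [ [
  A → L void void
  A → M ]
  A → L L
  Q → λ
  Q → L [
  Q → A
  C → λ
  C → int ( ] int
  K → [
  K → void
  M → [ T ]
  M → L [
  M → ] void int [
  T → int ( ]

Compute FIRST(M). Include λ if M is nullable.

{ [, ], void }

M → [ T ] contributes {[}.
From M → L [: L nullable, take FIRST(L) ∪ {[} = { [, ], void }.
M → ] void int [ contributes {]}.
Union: FIRST(M) = { [, ], void }.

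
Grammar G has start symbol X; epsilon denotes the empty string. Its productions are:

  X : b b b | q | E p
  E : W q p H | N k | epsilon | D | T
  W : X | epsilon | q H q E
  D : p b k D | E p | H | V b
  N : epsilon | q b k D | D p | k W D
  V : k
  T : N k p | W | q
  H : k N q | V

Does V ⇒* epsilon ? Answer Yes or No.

Nullable nonterminals: E, N, T, W.
No production of V has an RHS whose symbols are all nullable, so V is not nullable.

No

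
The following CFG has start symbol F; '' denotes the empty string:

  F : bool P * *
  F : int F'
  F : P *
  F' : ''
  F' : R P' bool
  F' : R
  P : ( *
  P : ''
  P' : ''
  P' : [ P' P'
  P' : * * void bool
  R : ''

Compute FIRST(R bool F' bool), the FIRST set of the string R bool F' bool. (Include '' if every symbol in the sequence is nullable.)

Add FIRST(R)\{''} = {  }; R is nullable, continue.
bool is a terminal; add {bool} and stop.

{ bool }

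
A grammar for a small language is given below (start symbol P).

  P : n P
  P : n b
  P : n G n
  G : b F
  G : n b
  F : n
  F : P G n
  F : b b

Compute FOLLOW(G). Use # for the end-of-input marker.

{ n }

In P : n G n: add FIRST(n) = { n }.
In F : P G n: add FIRST(n) = { n }.
Union: FOLLOW(G) = { n }.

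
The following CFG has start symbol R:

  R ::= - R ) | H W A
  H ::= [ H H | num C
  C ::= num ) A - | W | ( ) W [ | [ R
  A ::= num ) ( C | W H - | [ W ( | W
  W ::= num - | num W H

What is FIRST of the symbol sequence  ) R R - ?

) is a terminal; add {)} and stop.

{ ) }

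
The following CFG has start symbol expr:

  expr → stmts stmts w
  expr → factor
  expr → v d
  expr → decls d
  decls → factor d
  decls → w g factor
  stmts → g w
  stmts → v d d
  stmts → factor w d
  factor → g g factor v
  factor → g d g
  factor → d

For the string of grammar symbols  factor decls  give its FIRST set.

{ d, g }

Add FIRST(factor) = { d, g }; factor is not nullable, stop.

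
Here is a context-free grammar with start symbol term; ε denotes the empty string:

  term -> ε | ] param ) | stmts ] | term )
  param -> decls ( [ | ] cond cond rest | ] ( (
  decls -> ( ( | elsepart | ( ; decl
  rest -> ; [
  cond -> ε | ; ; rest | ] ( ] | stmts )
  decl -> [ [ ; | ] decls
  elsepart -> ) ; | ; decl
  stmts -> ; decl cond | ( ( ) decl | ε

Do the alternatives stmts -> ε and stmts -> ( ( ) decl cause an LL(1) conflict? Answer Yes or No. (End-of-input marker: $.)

FIRST(ε) = { ε } and FIRST(( ( ) decl) = { ( }.
The first is nullable but FOLLOW(stmts) = { ), ] } is disjoint from FIRST of the second.

No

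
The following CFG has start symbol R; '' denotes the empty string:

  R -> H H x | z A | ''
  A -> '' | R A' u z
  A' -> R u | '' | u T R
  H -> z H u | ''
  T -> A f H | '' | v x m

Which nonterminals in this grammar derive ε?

Directly nullable (have an ''-production): R, A, A', H, T.

{ A, A', H, R, T }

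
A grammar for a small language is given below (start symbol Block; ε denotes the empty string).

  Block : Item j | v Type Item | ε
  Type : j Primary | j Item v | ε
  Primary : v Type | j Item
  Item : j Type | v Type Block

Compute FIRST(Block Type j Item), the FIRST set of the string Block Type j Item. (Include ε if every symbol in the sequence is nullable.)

Add FIRST(Block)\{ε} = { j, v }; Block is nullable, continue.
Add FIRST(Type)\{ε} = { j }; Type is nullable, continue.
j is a terminal; add {j} and stop.

{ j, v }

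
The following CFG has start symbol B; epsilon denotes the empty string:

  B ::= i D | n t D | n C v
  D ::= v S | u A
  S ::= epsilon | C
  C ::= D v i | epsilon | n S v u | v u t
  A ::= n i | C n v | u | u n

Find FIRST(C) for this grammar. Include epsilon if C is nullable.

From C ::= D v i: add FIRST(D) = { u, v }.
C ::= epsilon contributes epsilon.
C ::= n S v u contributes {n}.
C ::= v u t contributes {v}.
Union: FIRST(C) = { n, u, v, epsilon }.

{ n, u, v, epsilon }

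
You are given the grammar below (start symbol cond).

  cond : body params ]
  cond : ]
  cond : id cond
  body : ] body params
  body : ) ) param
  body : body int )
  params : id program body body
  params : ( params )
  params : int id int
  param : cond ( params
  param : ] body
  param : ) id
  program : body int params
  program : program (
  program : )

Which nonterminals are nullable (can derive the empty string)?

{ } (none)

No nonterminal has an empty production or an RHS whose symbols are all nullable.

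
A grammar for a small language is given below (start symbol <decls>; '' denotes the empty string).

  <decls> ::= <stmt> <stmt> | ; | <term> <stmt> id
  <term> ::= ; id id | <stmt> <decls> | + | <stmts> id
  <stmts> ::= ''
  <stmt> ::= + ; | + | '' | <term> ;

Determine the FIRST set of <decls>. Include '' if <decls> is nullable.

From <decls> ::= <stmt> <stmt>: <stmt>, <stmt> nullable, take FIRST(<stmt>) ∪ FIRST(<stmt>) = { +, ;, id }; also '' since the whole RHS is nullable.
<decls> ::= ; contributes {;}.
From <decls> ::= <term> <stmt> id: <term>, <stmt> nullable, take FIRST(<term>) ∪ FIRST(<stmt>) ∪ {id} = { +, ;, id }.
Union: FIRST(<decls>) = { +, ;, id, '' }.

{ +, ;, id, '' }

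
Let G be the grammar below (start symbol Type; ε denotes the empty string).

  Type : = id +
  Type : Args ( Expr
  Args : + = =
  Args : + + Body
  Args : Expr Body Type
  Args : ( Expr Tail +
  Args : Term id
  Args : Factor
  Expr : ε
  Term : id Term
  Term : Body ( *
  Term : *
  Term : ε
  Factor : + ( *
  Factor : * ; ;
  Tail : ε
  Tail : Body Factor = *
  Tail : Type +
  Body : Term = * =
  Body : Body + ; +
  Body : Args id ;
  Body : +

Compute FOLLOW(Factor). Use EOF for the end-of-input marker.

{ (, =, id }

In Args : Factor: Factor is at the end, add FOLLOW(Args) = { (, id }.
In Tail : Body Factor = *: add FIRST(= *) = { = }.
Union: FOLLOW(Factor) = { (, =, id }.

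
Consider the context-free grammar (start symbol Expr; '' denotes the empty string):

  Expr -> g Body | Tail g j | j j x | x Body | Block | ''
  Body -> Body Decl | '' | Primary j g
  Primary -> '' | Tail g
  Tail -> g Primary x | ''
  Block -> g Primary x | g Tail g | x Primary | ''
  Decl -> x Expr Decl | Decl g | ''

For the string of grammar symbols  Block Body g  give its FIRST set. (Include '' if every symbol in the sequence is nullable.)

Add FIRST(Block)\{''} = { g, x }; Block is nullable, continue.
Add FIRST(Body)\{''} = { g, j, x }; Body is nullable, continue.
g is a terminal; add {g} and stop.

{ g, j, x }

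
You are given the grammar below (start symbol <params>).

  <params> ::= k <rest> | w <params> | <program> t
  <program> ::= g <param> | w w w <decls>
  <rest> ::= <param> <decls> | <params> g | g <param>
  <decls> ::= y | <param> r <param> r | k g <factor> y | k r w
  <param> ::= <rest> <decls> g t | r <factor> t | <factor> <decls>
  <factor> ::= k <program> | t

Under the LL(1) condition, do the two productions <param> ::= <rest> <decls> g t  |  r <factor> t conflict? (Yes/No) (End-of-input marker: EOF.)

FIRST(<rest> <decls> g t) = { g, k, r, t, w } and FIRST(r <factor> t) = { r }.
Both contain r, so the two alternatives are not disjoint — LL(1) conflict.

Yes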